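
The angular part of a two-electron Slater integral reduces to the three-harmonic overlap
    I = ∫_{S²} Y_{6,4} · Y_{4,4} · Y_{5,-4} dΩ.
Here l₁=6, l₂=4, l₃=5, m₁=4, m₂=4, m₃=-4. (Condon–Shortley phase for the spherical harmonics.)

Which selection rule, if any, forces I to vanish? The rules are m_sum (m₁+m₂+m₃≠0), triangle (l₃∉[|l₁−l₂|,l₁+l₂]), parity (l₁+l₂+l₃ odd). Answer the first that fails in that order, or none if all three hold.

Σmᵢ = 4  ✗
l₃∈[|l₁−l₂|,l₁+l₂]=[2,10], have l₃=5
Σlᵢ = 15 ⇒ odd

m_sum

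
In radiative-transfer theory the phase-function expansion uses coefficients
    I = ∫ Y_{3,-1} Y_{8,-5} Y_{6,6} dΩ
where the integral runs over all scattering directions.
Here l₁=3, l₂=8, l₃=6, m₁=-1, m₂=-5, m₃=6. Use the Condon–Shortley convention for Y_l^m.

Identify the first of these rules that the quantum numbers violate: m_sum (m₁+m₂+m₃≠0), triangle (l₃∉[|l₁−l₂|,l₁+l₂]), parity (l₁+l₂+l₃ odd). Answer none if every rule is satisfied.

azimuthal sum: -1 − 5 + 6 = 0  ✓
5 ≤ 6 ≤ 11 (triangle on l)  ✓
L = 3 + 8 + 6 = 17 (odd)  ✗

parity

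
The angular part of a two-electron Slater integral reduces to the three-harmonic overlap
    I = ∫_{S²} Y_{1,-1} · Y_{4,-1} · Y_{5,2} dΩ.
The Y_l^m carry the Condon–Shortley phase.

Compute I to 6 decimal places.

m-sum 0 ✓  L=10 even ✓  3≤5≤5 ✓
Π(2lᵢ+1) = 3×9×11 = 297
triangle coeff Δ(1,4,5) = 1/495
Σ_t [0,0]: t=0:+1/576 = 1/576
(3j)²=5/99 [(1 4 5; 0 0 0)], sign=-1
Σ_t [0,0]: t=0:+1/1440 = 1/1440
(3j)²=7/165 [(1 4 5; -1 -1 2)], sign=-1
⇒ 4πI² = 7/11
I = (+1)√(7/11/(4π)) = 0.22503380

0.225034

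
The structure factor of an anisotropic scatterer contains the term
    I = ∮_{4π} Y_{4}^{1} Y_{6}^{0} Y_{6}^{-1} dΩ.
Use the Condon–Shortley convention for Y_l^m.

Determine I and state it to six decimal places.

Checks pass: Σm=0; 16 even; l₃=6∈[2,10].
(2·4+1)(2·6+1)(2·6+1) = 1521
Δ: 4! 4! 8! / 17! → 1/15315300
sum: t=0:+1/829440 t=1:−1/25920 t=2:+1/9216 t=3:−1/25920 t=4:+1/829440 = 7/207360
3j²(4 6 6; 0 0 0) = Δ·Π!·Σ² = 28/2431  (sign +1)
sum: t=0:+1/207360 t=1:−1/17280 t=2:+1/13824 t=3:−1/103680 = 1/103680
3j²(4 6 6; 1 0 -1) = Δ·Π!·Σ² = 10/7293  (sign -1)
combine: 4πI² = 1521·28/2431·10/7293 = 840/34969
take √, sign -1: I = -0.04372130

-0.043721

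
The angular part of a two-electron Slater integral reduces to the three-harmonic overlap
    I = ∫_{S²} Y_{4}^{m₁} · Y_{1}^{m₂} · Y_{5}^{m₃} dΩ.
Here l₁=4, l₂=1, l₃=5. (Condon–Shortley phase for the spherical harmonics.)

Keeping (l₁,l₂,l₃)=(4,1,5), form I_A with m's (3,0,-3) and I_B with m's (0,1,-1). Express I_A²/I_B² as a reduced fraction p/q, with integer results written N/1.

Shared (l₁,l₂,l₃)=(4,1,5): N and (l;000)² cancel in I_A²/I_B².
A: Δ = 0!·8!·2!/11! = 1/495; Racah Σ t=0..0: t=0:+1/5040 = 1/5040; ⇒ 3j(4 1 5; 3 0 -3)² = 16/495, sgn +1
B: Δ = 0!·8!·2!/11! = 1/495; Racah Σ t=0..0: t=0:+1/1152 = 1/1152; ⇒ 3j(4 1 5; 0 1 -1)² = 1/33, sgn +1
I_A²/I_B² = (16/495)/(1/33) = 16/15

16/15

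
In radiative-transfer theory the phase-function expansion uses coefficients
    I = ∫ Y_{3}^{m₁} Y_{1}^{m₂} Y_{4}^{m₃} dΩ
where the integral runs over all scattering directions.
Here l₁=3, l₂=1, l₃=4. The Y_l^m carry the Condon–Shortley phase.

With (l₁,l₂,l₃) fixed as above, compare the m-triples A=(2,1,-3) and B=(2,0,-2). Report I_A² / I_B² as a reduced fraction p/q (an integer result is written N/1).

7/4

l's match ⇒ only the (l;m) 3-j factors differ between A and B.
A: triangle coeff Δ(3,1,4) = 1/252; Σ_t [0,0]: t=0:+1/240 = 1/240; (3j)²=1/12 [(3 1 4; 2 1 -3)], sign=-1
B: triangle coeff Δ(3,1,4) = 1/252; Σ_t [0,0]: t=0:+1/120 = 1/120; (3j)²=1/21 [(3 1 4; 2 0 -2)], sign=+1
I_A²/I_B² = (1/12)/(1/21) = 7/4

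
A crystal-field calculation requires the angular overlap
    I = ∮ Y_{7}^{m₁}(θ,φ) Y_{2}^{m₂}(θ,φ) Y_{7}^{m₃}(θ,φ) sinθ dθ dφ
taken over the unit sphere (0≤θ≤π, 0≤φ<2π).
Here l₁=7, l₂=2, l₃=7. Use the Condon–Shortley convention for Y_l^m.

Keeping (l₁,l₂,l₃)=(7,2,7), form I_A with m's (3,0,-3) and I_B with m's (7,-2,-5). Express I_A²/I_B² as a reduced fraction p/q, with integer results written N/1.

Same 7,2,7: normalisation and zero-m 3j drop out of the ratio.
A: Δ: 2! 12! 2! / 17! → 1/185640; sum: t=0:+1/3870720 t=1:−1/2177280 t=2:+1/29030400 = -29/174182400; 3j²(7 2 7; 3 0 -3) = Δ·Π!·Σ² = 841/185640  (sign -1)
B: Δ: 2! 12! 2! / 17! → 1/185640; sum: t=0:+1/1916006400 = 1/1916006400; 3j²(7 2 7; 7 -2 -5) = Δ·Π!·Σ² = 1/340  (sign +1)
I_A²/I_B² = (841/185640)/(1/340) = 841/546

841/546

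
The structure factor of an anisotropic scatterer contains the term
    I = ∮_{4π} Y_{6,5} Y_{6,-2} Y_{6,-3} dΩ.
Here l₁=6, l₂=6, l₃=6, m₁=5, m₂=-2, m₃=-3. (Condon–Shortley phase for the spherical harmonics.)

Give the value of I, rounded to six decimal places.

Rules hold: Σm=0, L=18 even, 0≤6≤12.
N = 13·13·13 = 2197
Δ = 6!·6!·6!/19! = 1/325909584
Racah Σ t=0..6: t=0:+1/373248000 t=1:−1/1728000 t=2:+1/110592 t=3:−1/46656 t=4:+1/110592 t=5:−1/1728000 t=6:+1/373248000 = -7/1555200
⇒ 3j(6 6 6; 0 0 0)² = 400/46189, sgn -1
Racah Σ t=0..1: t=0:+1/4147200 t=1:−1/3110400 = -1/12441600
⇒ 3j(6 6 6; 5 -2 -3)² = 7/4199, sgn +1
4πI² = N·(3j₀)²·(3jₘ)² = 36400/1147619
I = -1·√(0.0317178/4π) = -0.05023968

-0.050240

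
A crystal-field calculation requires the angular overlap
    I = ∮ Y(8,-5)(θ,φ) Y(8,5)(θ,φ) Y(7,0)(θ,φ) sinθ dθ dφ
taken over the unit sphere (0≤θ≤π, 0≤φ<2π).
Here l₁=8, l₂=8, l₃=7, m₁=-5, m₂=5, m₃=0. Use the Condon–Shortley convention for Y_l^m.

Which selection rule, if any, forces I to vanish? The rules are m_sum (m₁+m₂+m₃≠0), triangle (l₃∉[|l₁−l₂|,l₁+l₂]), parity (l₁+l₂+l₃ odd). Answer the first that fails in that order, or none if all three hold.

Σmᵢ = 0  ✓
l₃∈[|l₁−l₂|,l₁+l₂]=[0,16], have l₃=7  ✓
Σlᵢ = 23 ⇒ odd  ✗

parity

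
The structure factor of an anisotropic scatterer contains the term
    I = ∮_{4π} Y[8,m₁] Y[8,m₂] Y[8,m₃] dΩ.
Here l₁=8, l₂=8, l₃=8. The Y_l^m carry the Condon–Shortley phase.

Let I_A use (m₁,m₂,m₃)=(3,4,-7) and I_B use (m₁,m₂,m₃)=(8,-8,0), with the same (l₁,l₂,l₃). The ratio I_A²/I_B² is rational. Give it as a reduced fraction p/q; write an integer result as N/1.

33/26

Same 8,8,8: normalisation and zero-m 3j drop out of the ratio.
A: Δ: 8! 8! 8! / 25! → 1/236637794250; sum: t=4:+1/117050572800 t=5:−1/146313216000 = 1/585252864000; 3j²(8 8 8; 3 4 -7) = Δ·Π!·Σ² = 33/37145  (sign -1)
B: Δ: 8! 8! 8! / 25! → 1/236637794250; sum: t=0:+1/65548320768000 = 1/65548320768000; 3j²(8 8 8; 8 -8 0) = Δ·Π!·Σ² = 26/37145  (sign +1)
I_A²/I_B² = (33/37145)/(26/37145) = 33/26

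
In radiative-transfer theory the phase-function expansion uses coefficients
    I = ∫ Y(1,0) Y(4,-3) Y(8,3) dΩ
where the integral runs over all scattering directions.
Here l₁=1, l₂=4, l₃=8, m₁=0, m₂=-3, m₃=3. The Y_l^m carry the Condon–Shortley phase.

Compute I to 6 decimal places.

|1−4|≤8≤1+4 violated ⇒ I = 0

0.000000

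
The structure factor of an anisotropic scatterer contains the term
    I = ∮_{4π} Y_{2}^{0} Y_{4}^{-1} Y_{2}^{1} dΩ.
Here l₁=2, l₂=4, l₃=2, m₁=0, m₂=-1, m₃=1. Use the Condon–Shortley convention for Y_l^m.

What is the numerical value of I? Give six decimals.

-0.220728

Rules hold: Σm=0, L=8 even, 2≤2≤6.
N = 5·9·5 = 225
Δ = 4!·0!·4!/9! = 1/630
Racah Σ t=2..2: t=2:+1/16 = 1/16
⇒ 3j(2 4 2; 0 0 0)² = 2/35, sgn +1
Racah Σ t=2..2: t=2:+1/24 = 1/24
⇒ 3j(2 4 2; 0 -1 1)² = 1/21, sgn -1
4πI² = N·(3j₀)²·(3jₘ)² = 30/49
I = -1·√(0.612245/4π) = -0.22072812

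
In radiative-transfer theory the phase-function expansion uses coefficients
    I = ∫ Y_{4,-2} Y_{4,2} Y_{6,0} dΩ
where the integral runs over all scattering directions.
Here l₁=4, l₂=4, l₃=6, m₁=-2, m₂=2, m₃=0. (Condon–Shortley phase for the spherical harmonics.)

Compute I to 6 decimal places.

Rules hold: Σm=0, L=14 even, 0≤6≤8.
N = 9·9·13 = 1053
Δ = 2!·6!·6!/15! = 1/1261260
Racah Σ t=0..2: t=0:+1/4608 t=1:−1/1296 t=2:+1/4608 = -7/20736
⇒ 3j(4 4 6; 0 0 0)² = 20/1287, sgn -1
Racah Σ t=0..2: t=0:+1/1036800 t=1:−1/14400 t=2:+1/4608 = 77/518400
⇒ 3j(4 4 6; -2 2 0)² = 11/585, sgn +1
4πI² = N·(3j₀)²·(3jₘ)² = 4/13
I = -1·√(0.307692/4π) = -0.15647804

-0.156478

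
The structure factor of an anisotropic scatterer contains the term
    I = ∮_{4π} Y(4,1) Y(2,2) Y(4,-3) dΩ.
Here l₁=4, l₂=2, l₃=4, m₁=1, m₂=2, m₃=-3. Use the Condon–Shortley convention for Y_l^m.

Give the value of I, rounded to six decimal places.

m-sum 0 ✓  L=10 even ✓  2≤4≤6 ✓
Π(2lᵢ+1) = 9×5×9 = 405
triangle coeff Δ(4,2,4) = 1/13860
Σ_t [0,2]: t=0:+1/192 t=1:−1/36 t=2:+1/192 = -5/288
(3j)²=20/693 [(4 2 4; 0 0 0)], sign=-1
Σ_t [2,2]: t=2:+1/480 = 1/480
(3j)²=3/110 [(4 2 4; 1 2 -3)], sign=-1
⇒ 4πI² = 270/847
I = (+1)√(270/847/(4π)) = 0.15927046

0.159270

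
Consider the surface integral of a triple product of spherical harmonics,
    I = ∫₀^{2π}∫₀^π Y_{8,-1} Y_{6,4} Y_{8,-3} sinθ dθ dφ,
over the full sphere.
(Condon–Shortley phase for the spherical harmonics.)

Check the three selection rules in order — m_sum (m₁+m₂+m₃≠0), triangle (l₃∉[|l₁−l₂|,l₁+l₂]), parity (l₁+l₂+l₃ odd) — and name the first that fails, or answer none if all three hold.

none

azimuthal sum: -1 + 4 − 3 = 0  ✓
2 ≤ 8 ≤ 14 (triangle on l)  ✓
L = 8 + 6 + 8 = 22 (even)  ✓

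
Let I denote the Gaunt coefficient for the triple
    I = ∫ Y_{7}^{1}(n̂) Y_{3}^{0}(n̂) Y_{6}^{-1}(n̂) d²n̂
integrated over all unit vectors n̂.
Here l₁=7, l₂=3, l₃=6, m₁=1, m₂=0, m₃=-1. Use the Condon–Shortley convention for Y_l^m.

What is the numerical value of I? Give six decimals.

-0.127722

Rules hold: Σm=0, L=16 even, 4≤6≤10.
N = 15·7·13 = 1365
Δ = 4!·10!·2!/17! = 1/2042040
Racah Σ t=1..3: t=1:−1/207360 t=2:+1/57600 t=3:−1/207360 = 1/129600
⇒ 3j(7 3 6; 0 0 0)² = 168/12155, sgn +1
Racah Σ t=1..3: t=1:−1/172800 t=2:+1/69120 t=3:−1/362880 = 43/7257600
⇒ 3j(7 3 6; 1 0 -1)² = 1849/170170, sgn -1
4πI² = N·(3j₀)²·(3jₘ)² = 465948/2272985
I = -1·√(0.204994/4π) = -0.12772194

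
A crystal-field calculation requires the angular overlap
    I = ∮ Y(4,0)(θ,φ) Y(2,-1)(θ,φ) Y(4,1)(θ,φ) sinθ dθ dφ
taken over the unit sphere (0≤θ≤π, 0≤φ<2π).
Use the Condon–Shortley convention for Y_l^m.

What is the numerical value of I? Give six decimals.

m-sum 0 ✓  L=10 even ✓  2≤4≤6 ✓
Π(2lᵢ+1) = 9×5×9 = 405
triangle coeff Δ(4,2,4) = 1/13860
Σ_t [0,2]: t=0:+1/192 t=1:−1/36 t=2:+1/192 = -5/288
(3j)²=20/693 [(4 2 4; 0 0 0)], sign=-1
Σ_t [0,1]: t=0:+1/96 t=1:−1/72 = -1/288
(3j)²=1/462 [(4 2 4; 0 -1 1)], sign=+1
⇒ 4πI² = 150/5929
I = (-1)√(150/5929/(4π)) = -0.04486937

-0.044869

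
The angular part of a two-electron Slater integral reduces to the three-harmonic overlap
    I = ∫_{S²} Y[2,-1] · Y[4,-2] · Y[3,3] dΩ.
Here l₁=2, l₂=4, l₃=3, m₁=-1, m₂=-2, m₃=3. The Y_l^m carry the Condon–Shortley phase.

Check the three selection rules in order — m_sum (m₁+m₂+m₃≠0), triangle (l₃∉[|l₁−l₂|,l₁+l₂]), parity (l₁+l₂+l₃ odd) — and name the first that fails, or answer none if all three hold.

azimuthal sum: -1 − 2 + 3 = 0  ✓
2 ≤ 3 ≤ 6 (triangle on l)  ✓
L = 2 + 4 + 3 = 9 (odd)  ✗

parity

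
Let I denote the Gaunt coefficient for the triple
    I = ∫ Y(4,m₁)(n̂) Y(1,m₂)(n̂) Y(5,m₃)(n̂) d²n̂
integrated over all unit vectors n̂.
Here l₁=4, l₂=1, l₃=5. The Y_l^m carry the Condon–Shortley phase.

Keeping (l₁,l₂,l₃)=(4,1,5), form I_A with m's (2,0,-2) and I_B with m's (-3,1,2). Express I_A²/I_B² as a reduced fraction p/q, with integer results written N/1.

Same 4,1,5: normalisation and zero-m 3j drop out of the ratio.
A: Δ: 0! 8! 2! / 11! → 1/495; sum: t=0:+1/1440 = 1/1440; 3j²(4 1 5; 2 0 -2) = Δ·Π!·Σ² = 7/165  (sign -1)
B: Δ: 0! 8! 2! / 11! → 1/495; sum: t=0:+1/10080 = 1/10080; 3j²(4 1 5; -3 1 2) = Δ·Π!·Σ² = 1/165  (sign -1)
I_A²/I_B² = (7/165)/(1/165) = 7/1

7/1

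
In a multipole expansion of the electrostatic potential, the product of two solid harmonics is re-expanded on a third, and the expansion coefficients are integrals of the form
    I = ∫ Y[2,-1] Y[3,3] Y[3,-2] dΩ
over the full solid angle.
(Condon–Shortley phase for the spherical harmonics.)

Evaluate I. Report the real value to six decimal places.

Checks pass: Σm=0; 8 even; l₃=3∈[1,5].
(2·2+1)(2·3+1)(2·3+1) = 245
Δ: 2! 2! 4! / 9! → 1/3780
sum: t=0:+1/24 t=1:−1/4 t=2:+1/24 = -1/6
3j²(2 3 3; 0 0 0) = Δ·Π!·Σ² = 4/105  (sign +1)
sum: t=2:+1/48 = 1/48
3j²(2 3 3; -1 3 -2) = Δ·Π!·Σ² = 5/84  (sign -1)
combine: 4πI² = 245·4/105·5/84 = 5/9
take √, sign -1: I = -0.21026104

-0.210261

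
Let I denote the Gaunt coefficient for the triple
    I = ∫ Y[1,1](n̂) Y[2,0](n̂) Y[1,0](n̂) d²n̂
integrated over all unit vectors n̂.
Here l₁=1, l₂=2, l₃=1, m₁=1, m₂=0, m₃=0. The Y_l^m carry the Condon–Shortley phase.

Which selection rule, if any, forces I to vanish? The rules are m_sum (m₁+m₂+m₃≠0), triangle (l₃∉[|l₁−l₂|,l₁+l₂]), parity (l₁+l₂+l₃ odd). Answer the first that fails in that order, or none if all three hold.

Σmᵢ = 1  ✗
l₃∈[|l₁−l₂|,l₁+l₂]=[1,3], have l₃=1
Σlᵢ = 4 ⇒ even

m_sum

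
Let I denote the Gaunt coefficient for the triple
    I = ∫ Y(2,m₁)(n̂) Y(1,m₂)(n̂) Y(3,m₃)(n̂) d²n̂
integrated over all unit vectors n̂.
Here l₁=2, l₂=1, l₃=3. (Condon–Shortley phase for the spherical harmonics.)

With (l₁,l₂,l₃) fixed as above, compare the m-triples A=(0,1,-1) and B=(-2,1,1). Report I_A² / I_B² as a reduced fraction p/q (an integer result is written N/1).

6/1

l's match ⇒ only the (l;m) 3-j factors differ between A and B.
A: triangle coeff Δ(2,1,3) = 1/105; Σ_t [0,0]: t=0:+1/8 = 1/8; (3j)²=2/35 [(2 1 3; 0 1 -1)], sign=+1
B: triangle coeff Δ(2,1,3) = 1/105; Σ_t [0,0]: t=0:+1/48 = 1/48; (3j)²=1/105 [(2 1 3; -2 1 1)], sign=+1
I_A²/I_B² = (2/35)/(1/105) = 6/1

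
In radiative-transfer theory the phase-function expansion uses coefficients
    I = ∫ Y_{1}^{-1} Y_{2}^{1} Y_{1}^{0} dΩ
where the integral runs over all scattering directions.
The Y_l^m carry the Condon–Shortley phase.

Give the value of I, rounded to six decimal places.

Rules hold: Σm=0, L=4 even, 1≤1≤3.
N = 3·5·3 = 45
Δ = 2!·0!·2!/5! = 1/30
Racah Σ t=1..1: t=1:−1/1 = -1/1
⇒ 3j(1 2 1; 0 0 0)² = 2/15, sgn +1
Racah Σ t=2..2: t=2:+1/2 = 1/2
⇒ 3j(1 2 1; -1 1 0)² = 1/10, sgn -1
4πI² = N·(3j₀)²·(3jₘ)² = 3/5
I = -1·√(0.6/4π) = -0.21850969

-0.218510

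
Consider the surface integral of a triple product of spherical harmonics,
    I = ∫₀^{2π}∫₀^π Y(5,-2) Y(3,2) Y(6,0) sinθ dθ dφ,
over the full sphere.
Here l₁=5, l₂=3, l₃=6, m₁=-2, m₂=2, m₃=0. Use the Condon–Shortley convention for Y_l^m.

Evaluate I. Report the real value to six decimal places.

-0.165130

Rules hold: Σm=0, L=14 even, 2≤6≤8.
N = 11·7·13 = 1001
Δ = 2!·8!·4!/15! = 1/675675
Racah Σ t=0..2: t=0:+1/8640 t=1:−1/2304 t=2:+1/8640 = -7/34560
⇒ 3j(5 3 6; 0 0 0)² = 7/429, sgn -1
Racah Σ t=1..2: t=1:−1/34560 t=2:+1/8640 = 1/11520
⇒ 3j(5 3 6; -2 2 0)² = 3/143, sgn +1
4πI² = N·(3j₀)²·(3jₘ)² = 49/143
I = -1·√(0.342657/4π) = -0.16512966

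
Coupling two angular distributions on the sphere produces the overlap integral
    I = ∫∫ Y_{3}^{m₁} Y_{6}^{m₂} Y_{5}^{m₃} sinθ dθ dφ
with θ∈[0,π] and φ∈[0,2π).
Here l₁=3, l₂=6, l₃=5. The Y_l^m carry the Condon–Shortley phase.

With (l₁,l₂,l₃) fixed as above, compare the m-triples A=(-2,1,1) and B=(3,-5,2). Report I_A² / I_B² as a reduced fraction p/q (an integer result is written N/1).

Shared (l₁,l₂,l₃)=(3,6,5): N and (l;000)² cancel in I_A²/I_B².
A: Δ = 4!·2!·8!/15! = 1/675675; Racah Σ t=3..4: t=3:−1/6912 t=4:+1/17280 = -1/11520; ⇒ 3j(3 6 5; -2 1 1)² = 2/143, sgn -1
B: Δ = 4!·2!·8!/15! = 1/675675; Racah Σ t=0..0: t=0:+1/241920 = 1/241920; ⇒ 3j(3 6 5; 3 -5 2)² = 2/91, sgn -1
I_A²/I_B² = (2/143)/(2/91) = 7/11

7/11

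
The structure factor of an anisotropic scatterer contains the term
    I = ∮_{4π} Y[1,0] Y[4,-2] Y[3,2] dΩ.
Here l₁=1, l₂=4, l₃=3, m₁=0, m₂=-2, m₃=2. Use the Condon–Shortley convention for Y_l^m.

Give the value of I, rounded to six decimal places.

Checks pass: Σm=0; 8 even; l₃=3∈[3,5].
(2·1+1)(2·4+1)(2·3+1) = 189
Δ: 2! 0! 6! / 9! → 1/252
sum: t=1:−1/36 = -1/36
3j²(1 4 3; 0 0 0) = Δ·Π!·Σ² = 4/63  (sign +1)
sum: t=1:−1/120 = -1/120
3j²(1 4 3; 0 -2 2) = Δ·Π!·Σ² = 1/21  (sign +1)
combine: 4πI² = 189·4/63·1/21 = 4/7
take √, sign +1: I = 0.21324362

0.213244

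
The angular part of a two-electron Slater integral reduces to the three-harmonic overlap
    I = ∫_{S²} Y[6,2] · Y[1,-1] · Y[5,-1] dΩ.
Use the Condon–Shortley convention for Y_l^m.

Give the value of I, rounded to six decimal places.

0.216205

Rules hold: Σm=0, L=12 even, 5≤5≤7.
N = 13·3·11 = 429
Δ = 2!·10!·0!/13! = 1/858
Racah Σ t=1..1: t=1:−1/14400 = -1/14400
⇒ 3j(6 1 5; 0 0 0)² = 6/143, sgn +1
Racah Σ t=0..0: t=0:+1/34560 = 1/34560
⇒ 3j(6 1 5; 2 -1 -1)² = 14/429, sgn +1
4πI² = N·(3j₀)²·(3jₘ)² = 84/143
I = +1·√(0.587413/4π) = 0.21620548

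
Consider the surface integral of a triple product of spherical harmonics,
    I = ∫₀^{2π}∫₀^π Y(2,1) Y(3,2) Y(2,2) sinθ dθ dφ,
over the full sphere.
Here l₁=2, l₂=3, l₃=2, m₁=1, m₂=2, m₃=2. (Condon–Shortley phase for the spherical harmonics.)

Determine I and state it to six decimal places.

1 + 2 + 2 = 5 ≠ 0: azimuthal integral kills it; I = 0

0.000000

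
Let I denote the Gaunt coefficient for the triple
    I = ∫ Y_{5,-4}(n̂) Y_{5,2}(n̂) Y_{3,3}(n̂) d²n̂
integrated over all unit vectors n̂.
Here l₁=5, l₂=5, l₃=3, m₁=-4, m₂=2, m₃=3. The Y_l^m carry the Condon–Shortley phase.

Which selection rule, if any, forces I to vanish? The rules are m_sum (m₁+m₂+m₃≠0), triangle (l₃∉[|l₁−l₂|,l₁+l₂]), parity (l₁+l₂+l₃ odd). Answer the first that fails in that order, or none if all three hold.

Σmᵢ = 1  ✗
l₃∈[|l₁−l₂|,l₁+l₂]=[0,10], have l₃=3
Σlᵢ = 13 ⇒ odd

m_sum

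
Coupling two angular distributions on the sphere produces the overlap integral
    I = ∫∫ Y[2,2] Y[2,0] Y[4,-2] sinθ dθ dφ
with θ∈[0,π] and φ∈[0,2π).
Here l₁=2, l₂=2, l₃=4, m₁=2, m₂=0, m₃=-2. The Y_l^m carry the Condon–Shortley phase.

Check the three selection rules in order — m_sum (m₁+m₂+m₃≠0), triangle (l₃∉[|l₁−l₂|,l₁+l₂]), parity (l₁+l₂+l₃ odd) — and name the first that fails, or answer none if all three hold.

m₁+m₂+m₃ = 2 + 0 − 2 = 0  ✓
triangle: |2−2|=0 ≤ l₃=4 ≤ 2+2=4  ✓
parity: l₁+l₂+l₃ = 8 is even  ✓

none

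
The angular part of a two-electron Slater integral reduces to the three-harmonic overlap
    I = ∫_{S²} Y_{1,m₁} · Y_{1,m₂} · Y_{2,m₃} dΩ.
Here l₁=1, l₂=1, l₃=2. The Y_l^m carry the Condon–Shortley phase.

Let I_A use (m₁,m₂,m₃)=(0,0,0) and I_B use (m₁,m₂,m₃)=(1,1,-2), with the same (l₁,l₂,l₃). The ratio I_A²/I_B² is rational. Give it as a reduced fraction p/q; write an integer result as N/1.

2/3

l's match ⇒ only the (l;m) 3-j factors differ between A and B.
A: triangle coeff Δ(1,1,2) = 1/30; Σ_t [0,0]: t=0:+1/1 = 1/1; (3j)²=2/15 [(1 1 2; 0 0 0)], sign=+1
B: triangle coeff Δ(1,1,2) = 1/30; Σ_t [0,0]: t=0:+1/4 = 1/4; (3j)²=1/5 [(1 1 2; 1 1 -2)], sign=+1
I_A²/I_B² = (2/15)/(1/5) = 2/3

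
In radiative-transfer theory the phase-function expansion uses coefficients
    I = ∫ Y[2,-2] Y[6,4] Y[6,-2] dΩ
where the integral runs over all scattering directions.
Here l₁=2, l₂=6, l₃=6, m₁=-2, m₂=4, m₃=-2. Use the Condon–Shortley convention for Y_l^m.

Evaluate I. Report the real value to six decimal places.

-0.153870

Checks pass: Σm=0; 14 even; l₃=6∈[4,8].
(2·2+1)(2·6+1)(2·6+1) = 845
Δ: 2! 2! 10! / 15! → 1/90090
sum: t=0:+1/69120 t=1:−1/14400 t=2:+1/69120 = -7/172800
3j²(2 6 6; 0 0 0) = Δ·Π!·Σ² = 14/715  (sign -1)
sum: t=2:+1/322560 = 1/322560
3j²(2 6 6; -2 4 -2) = Δ·Π!·Σ² = 18/1001  (sign +1)
combine: 4πI² = 845·14/715·18/1001 = 36/121
take √, sign -1: I = -0.15386989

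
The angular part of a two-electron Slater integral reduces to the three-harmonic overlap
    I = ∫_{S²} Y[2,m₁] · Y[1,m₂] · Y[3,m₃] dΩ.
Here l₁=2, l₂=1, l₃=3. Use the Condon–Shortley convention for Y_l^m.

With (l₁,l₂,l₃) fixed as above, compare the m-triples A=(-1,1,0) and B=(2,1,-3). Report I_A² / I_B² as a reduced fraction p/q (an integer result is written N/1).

1/5

l's match ⇒ only the (l;m) 3-j factors differ between A and B.
A: triangle coeff Δ(2,1,3) = 1/105; Σ_t [0,0]: t=0:+1/12 = 1/12; (3j)²=1/35 [(2 1 3; -1 1 0)], sign=-1
B: triangle coeff Δ(2,1,3) = 1/105; Σ_t [0,0]: t=0:+1/48 = 1/48; (3j)²=1/7 [(2 1 3; 2 1 -3)], sign=+1
I_A²/I_B² = (1/35)/(1/7) = 1/5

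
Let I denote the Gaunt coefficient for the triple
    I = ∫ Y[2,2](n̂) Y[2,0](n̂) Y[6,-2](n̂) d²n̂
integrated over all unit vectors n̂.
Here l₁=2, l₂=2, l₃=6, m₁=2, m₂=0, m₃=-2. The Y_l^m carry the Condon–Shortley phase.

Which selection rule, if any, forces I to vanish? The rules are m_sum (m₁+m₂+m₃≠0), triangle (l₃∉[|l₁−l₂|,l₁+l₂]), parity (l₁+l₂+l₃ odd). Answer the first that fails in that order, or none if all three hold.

triangle

Σmᵢ = 0  ✓
l₃∈[|l₁−l₂|,l₁+l₂]=[0,4], have l₃=6  ✗
Σlᵢ = 10 ⇒ even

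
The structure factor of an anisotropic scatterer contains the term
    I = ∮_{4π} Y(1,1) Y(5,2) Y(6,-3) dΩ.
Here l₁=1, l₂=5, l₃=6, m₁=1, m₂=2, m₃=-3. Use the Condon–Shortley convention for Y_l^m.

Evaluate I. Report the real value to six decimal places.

-0.245154

Rules hold: Σm=0, L=12 even, 4≤6≤6.
N = 3·11·13 = 429
Δ = 0!·2!·10!/13! = 1/858
Racah Σ t=0..0: t=0:+1/14400 = 1/14400
⇒ 3j(1 5 6; 0 0 0)² = 6/143, sgn +1
Racah Σ t=0..0: t=0:+1/60480 = 1/60480
⇒ 3j(1 5 6; 1 2 -3)² = 6/143, sgn -1
4πI² = N·(3j₀)²·(3jₘ)² = 108/143
I = -1·√(0.755245/4π) = -0.24515397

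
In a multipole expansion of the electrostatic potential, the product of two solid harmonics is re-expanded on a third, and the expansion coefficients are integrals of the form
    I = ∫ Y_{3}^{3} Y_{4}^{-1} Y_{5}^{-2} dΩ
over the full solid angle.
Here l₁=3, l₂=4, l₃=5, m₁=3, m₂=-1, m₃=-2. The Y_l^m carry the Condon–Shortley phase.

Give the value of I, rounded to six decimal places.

Checks pass: Σm=0; 12 even; l₃=5∈[1,7].
(2·3+1)(2·4+1)(2·5+1) = 693
Δ: 2! 4! 6! / 13! → 1/180180
sum: t=0:+1/576 t=1:−1/144 t=2:+1/576 = -1/288
3j²(3 4 5; 0 0 0) = Δ·Π!·Σ² = 20/1001  (sign +1)
sum: t=0:+1/1728 = 1/1728
3j²(3 4 5; 3 -1 -2) = Δ·Π!·Σ² = 25/858  (sign -1)
combine: 4πI² = 693·20/1001·25/858 = 750/1859
take √, sign -1: I = -0.17917854

-0.179179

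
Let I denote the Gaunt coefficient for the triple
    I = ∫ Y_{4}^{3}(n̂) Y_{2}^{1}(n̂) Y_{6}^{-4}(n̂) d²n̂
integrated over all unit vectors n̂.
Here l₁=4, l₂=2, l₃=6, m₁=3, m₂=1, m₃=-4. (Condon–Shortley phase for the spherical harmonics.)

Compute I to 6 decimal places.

0.246389

Rules hold: Σm=0, L=12 even, 2≤6≤6.
N = 9·5·13 = 585
Δ = 0!·8!·4!/13! = 1/6435
Racah Σ t=0..0: t=0:+1/2304 = 1/2304
⇒ 3j(4 2 6; 0 0 0)² = 5/143, sgn +1
Racah Σ t=0..0: t=0:+1/30240 = 1/30240
⇒ 3j(4 2 6; 3 1 -4)² = 16/429, sgn +1
4πI² = N·(3j₀)²·(3jₘ)² = 1200/1573
I = +1·√(0.762873/4π) = 0.24638901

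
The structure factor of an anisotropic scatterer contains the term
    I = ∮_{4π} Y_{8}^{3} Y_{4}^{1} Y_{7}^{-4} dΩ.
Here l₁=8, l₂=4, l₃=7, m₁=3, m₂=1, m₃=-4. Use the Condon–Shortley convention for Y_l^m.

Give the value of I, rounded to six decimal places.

0.000000

Σlᵢ=19 odd — θ-integrand is odd under cosθ→−cosθ; I=0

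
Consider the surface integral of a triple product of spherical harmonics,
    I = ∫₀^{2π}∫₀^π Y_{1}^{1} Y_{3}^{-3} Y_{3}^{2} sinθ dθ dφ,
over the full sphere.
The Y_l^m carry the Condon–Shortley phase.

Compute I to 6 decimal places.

0.000000

Σlᵢ=7 odd — θ-integrand is odd under cosθ→−cosθ; I=0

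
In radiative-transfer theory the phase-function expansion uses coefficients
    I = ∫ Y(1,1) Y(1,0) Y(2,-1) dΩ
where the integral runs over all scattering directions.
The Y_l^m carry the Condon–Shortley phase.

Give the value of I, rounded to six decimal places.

m-sum 0 ✓  L=4 even ✓  0≤2≤2 ✓
Π(2lᵢ+1) = 3×3×5 = 45
triangle coeff Δ(1,1,2) = 1/30
Σ_t [0,0]: t=0:+1/1 = 1/1
(3j)²=2/15 [(1 1 2; 0 0 0)], sign=+1
Σ_t [0,0]: t=0:+1/2 = 1/2
(3j)²=1/10 [(1 1 2; 1 0 -1)], sign=-1
⇒ 4πI² = 3/5
I = (-1)√(3/5/(4π)) = -0.21850969

-0.218510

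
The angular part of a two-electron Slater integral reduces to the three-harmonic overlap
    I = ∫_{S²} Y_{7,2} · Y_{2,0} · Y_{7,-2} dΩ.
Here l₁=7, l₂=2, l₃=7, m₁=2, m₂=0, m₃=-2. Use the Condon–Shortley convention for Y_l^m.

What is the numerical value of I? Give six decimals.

0.125586

m-sum 0 ✓  L=16 even ✓  5≤7≤9 ✓
Π(2lᵢ+1) = 15×5×15 = 1125
triangle coeff Δ(7,2,7) = 1/185640
Σ_t [0,2]: t=0:+1/2419200 t=1:−1/518400 t=2:+1/2419200 = -1/907200
(3j)²=56/3315 [(7 2 7; 0 0 0)], sign=+1
Σ_t [0,2]: t=0:+1/2419200 t=1:−1/967680 t=2:+1/8709120 = -11/21772800
(3j)²=242/23205 [(7 2 7; 2 0 -2)], sign=+1
⇒ 4πI² = 9680/48841
I = (+1)√(9680/48841/(4π)) = 0.12558578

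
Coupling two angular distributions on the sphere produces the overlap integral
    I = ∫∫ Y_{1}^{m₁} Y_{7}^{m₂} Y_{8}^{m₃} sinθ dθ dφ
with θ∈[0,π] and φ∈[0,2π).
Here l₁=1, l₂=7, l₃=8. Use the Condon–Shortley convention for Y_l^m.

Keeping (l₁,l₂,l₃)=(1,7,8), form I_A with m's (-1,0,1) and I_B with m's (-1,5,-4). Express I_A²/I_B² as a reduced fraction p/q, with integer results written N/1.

l's match ⇒ only the (l;m) 3-j factors differ between A and B.
A: triangle coeff Δ(1,7,8) = 1/2040; Σ_t [0,0]: t=0:+1/50803200 = 1/50803200; (3j)²=3/170 [(1 7 8; -1 0 1)], sign=-1
B: triangle coeff Δ(1,7,8) = 1/2040; Σ_t [0,0]: t=0:+1/1916006400 = 1/1916006400; (3j)²=1/340 [(1 7 8; -1 5 -4)], sign=+1
I_A²/I_B² = (3/170)/(1/340) = 6/1

6/1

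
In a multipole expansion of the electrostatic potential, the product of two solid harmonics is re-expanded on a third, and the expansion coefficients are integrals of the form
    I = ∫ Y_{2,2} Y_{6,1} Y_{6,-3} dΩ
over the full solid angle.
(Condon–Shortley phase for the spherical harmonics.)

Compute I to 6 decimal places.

0.177674

m-sum 0 ✓  L=14 even ✓  4≤6≤8 ✓
Π(2lᵢ+1) = 5×13×13 = 845
triangle coeff Δ(2,6,6) = 1/90090
Σ_t [0,2]: t=0:+1/69120 t=1:−1/14400 t=2:+1/69120 = -7/172800
(3j)²=14/715 [(2 6 6; 0 0 0)], sign=-1
Σ_t [0,0]: t=0:+1/120960 = 1/120960
(3j)²=24/1001 [(2 6 6; 2 1 -3)], sign=-1
⇒ 4πI² = 48/121
I = (+1)√(48/121/(4π)) = 0.17767364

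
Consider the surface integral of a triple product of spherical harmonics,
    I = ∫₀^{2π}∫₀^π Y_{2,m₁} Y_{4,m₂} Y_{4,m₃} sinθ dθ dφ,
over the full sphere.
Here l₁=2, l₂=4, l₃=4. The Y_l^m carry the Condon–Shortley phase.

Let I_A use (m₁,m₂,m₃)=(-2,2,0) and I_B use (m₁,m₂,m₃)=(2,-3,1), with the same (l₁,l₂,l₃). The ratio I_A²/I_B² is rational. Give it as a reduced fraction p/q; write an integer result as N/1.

10/7

Shared (l₁,l₂,l₃)=(2,4,4): N and (l;000)² cancel in I_A²/I_B².
A: Δ = 2!·2!·6!/11! = 1/13860; Racah Σ t=2..2: t=2:+1/192 = 1/192; ⇒ 3j(2 4 4; -2 2 0)² = 3/77, sgn +1
B: Δ = 2!·2!·6!/11! = 1/13860; Racah Σ t=0..0: t=0:+1/480 = 1/480; ⇒ 3j(2 4 4; 2 -3 1)² = 3/110, sgn -1
I_A²/I_B² = (3/77)/(3/110) = 10/7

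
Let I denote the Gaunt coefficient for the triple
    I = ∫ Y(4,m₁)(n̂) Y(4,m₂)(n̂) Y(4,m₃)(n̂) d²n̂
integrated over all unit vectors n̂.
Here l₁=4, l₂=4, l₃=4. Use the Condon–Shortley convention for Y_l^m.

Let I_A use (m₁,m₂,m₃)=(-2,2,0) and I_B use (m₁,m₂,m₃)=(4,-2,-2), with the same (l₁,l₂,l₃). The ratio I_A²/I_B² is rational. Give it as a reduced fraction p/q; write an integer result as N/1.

l's match ⇒ only the (l;m) 3-j factors differ between A and B.
A: triangle coeff Δ(4,4,4) = 1/450450; Σ_t [2,4]: t=2:+1/2304 t=3:−1/216 t=4:+1/384 = -11/6912; (3j)²=11/1638 [(4 4 4; -2 2 0)], sign=-1
B: triangle coeff Δ(4,4,4) = 1/450450; Σ_t [0,0]: t=0:+1/2304 = 1/2304; (3j)²=5/143 [(4 4 4; 4 -2 -2)], sign=+1
I_A²/I_B² = (11/1638)/(5/143) = 121/630

121/630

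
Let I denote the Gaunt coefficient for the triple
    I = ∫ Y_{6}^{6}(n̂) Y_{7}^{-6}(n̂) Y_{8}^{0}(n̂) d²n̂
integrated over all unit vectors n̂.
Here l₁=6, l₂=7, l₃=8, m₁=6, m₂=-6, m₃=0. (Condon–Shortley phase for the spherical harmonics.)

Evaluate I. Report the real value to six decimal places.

Σlᵢ=21 odd — θ-integrand is odd under cosθ→−cosθ; I=0

0.000000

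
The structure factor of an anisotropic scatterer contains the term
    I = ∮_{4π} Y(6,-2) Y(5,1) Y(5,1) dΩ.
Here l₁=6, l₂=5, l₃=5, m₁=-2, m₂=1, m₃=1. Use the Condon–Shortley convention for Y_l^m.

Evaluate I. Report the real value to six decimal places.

0.125759

m-sum 0 ✓  L=16 even ✓  1≤5≤11 ✓
Π(2lᵢ+1) = 13×11×11 = 1573
triangle coeff Δ(6,5,5) = 1/28588560
Σ_t [1,5]: t=1:−1/345600 t=2:+1/13824 t=3:−1/5184 t=4:+1/13824 t=5:−1/345600 = -7/129600
(3j)²=80/7293 [(6 5 5; 0 0 0)], sign=+1
Σ_t [2,6]: t=2:+1/829440 t=3:−1/25920 t=4:+1/9216 t=5:−1/25920 t=6:+1/829440 = 7/207360
(3j)²=28/2431 [(6 5 5; -2 1 1)], sign=+1
⇒ 4πI² = 2240/11271
I = (+1)√(2240/11271/(4π)) = 0.12575865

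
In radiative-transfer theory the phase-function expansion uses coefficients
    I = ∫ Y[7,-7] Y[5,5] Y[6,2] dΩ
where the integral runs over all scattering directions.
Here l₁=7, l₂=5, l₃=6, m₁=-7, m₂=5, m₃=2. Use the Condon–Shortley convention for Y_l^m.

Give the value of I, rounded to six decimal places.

Rules hold: Σm=0, L=18 even, 2≤6≤12.
N = 15·11·13 = 2145
Δ = 6!·8!·4!/19! = 1/174594420
Racah Σ t=1..5: t=1:−1/4147200 t=2:+1/207360 t=3:−1/82944 t=4:+1/207360 t=5:−1/4147200 = -1/345600
⇒ 3j(7 5 6; 0 0 0)² = 420/46189, sgn -1
Racah Σ t=6..6: t=6:+1/696729600 = 1/696729600
⇒ 3j(7 5 6; -7 5 2)² = 7/1938, sgn +1
4πI² = N·(3j₀)²·(3jₘ)² = 7350/104329
I = -1·√(0.0704502/4π) = -0.07487489

-0.074875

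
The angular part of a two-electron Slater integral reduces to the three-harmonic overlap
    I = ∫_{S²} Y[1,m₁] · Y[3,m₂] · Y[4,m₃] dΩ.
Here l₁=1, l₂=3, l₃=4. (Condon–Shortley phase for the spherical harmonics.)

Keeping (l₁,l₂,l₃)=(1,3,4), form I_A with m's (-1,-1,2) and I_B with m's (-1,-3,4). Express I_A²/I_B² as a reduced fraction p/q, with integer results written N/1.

15/28

Same 1,3,4: normalisation and zero-m 3j drop out of the ratio.
A: Δ: 0! 2! 6! / 9! → 1/252; sum: t=0:+1/96 = 1/96; 3j²(1 3 4; -1 -1 2) = Δ·Π!·Σ² = 5/84  (sign +1)
B: Δ: 0! 2! 6! / 9! → 1/252; sum: t=0:+1/1440 = 1/1440; 3j²(1 3 4; -1 -3 4) = Δ·Π!·Σ² = 1/9  (sign +1)
I_A²/I_B² = (5/84)/(1/9) = 15/28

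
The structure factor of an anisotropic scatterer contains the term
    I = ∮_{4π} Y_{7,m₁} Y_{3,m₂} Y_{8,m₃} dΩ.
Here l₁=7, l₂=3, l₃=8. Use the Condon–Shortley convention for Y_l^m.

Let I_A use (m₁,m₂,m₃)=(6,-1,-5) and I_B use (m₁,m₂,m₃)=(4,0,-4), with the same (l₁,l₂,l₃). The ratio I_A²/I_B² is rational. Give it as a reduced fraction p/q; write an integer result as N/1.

21632/867

Shared (l₁,l₂,l₃)=(7,3,8): N and (l;000)² cancel in I_A²/I_B².
A: Δ = 2!·12!·4!/19! = 1/5290740; Racah Σ t=0..1: t=0:+1/319334400 t=1:−1/2874009600 = 1/359251200; ⇒ 3j(7 3 8; 6 -1 -5)² = 1664/101745, sgn -1
B: Δ = 2!·12!·4!/19! = 1/5290740; Racah Σ t=0..2: t=0:+1/26127360 t=1:−1/29030400 t=2:+1/479001600 = 17/2874009600; ⇒ 3j(7 3 8; 4 0 -4)² = 17/25935, sgn +1
I_A²/I_B² = (1664/101745)/(17/25935) = 21632/867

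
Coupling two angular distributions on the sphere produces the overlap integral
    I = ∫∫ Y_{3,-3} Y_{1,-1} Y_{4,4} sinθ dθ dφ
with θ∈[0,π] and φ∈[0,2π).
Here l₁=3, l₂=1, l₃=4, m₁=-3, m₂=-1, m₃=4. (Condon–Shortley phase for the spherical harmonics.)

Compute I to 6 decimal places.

0.325735

Rules hold: Σm=0, L=8 even, 2≤4≤4.
N = 7·3·9 = 189
Δ = 0!·6!·2!/9! = 1/252
Racah Σ t=0..0: t=0:+1/36 = 1/36
⇒ 3j(3 1 4; 0 0 0)² = 4/63, sgn +1
Racah Σ t=0..0: t=0:+1/1440 = 1/1440
⇒ 3j(3 1 4; -3 -1 4)² = 1/9, sgn +1
4πI² = N·(3j₀)²·(3jₘ)² = 4/3
I = +1·√(1.33333/4π) = 0.32573501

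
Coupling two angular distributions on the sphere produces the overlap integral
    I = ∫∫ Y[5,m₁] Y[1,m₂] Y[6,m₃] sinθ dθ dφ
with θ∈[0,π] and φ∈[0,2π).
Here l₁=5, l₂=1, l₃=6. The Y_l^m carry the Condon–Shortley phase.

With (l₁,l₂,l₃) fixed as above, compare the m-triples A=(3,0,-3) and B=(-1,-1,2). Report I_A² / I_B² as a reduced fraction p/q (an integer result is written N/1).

27/28

Shared (l₁,l₂,l₃)=(5,1,6): N and (l;000)² cancel in I_A²/I_B².
A: Δ = 0!·10!·2!/13! = 1/858; Racah Σ t=0..0: t=0:+1/80640 = 1/80640; ⇒ 3j(5 1 6; 3 0 -3)² = 9/286, sgn -1
B: Δ = 0!·10!·2!/13! = 1/858; Racah Σ t=0..0: t=0:+1/34560 = 1/34560; ⇒ 3j(5 1 6; -1 -1 2)² = 14/429, sgn +1
I_A²/I_B² = (9/286)/(14/429) = 27/28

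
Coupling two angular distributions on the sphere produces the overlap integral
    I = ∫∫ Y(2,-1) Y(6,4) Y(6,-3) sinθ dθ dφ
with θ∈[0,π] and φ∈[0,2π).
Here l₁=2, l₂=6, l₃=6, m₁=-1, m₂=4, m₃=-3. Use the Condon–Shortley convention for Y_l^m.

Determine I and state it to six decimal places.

0.179515

Rules hold: Σm=0, L=14 even, 4≤6≤8.
N = 5·13·13 = 845
Δ = 2!·2!·10!/15! = 1/90090
Racah Σ t=0..2: t=0:+1/69120 t=1:−1/14400 t=2:+1/69120 = -7/172800
⇒ 3j(2 6 6; 0 0 0)² = 14/715, sgn -1
Racah Σ t=1..2: t=1:−1/725760 t=2:+1/161280 = 1/207360
⇒ 3j(2 6 6; -1 4 -3)² = 7/286, sgn -1
4πI² = N·(3j₀)²·(3jₘ)² = 49/121
I = +1·√(0.404959/4π) = 0.17951487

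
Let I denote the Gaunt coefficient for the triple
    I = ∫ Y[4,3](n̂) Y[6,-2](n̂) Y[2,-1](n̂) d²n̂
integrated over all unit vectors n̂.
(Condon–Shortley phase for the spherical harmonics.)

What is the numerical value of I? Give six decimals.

0.089969

Checks pass: Σm=0; 12 even; l₃=2∈[2,10].
(2·4+1)(2·6+1)(2·2+1) = 585
Δ: 8! 0! 4! / 13! → 1/6435
sum: t=4:+1/2304 = 1/2304
3j²(4 6 2; 0 0 0) = Δ·Π!·Σ² = 5/143  (sign +1)
sum: t=1:−1/30240 = -1/30240
3j²(4 6 2; 3 -2 -1) = Δ·Π!·Σ² = 32/6435  (sign +1)
combine: 4πI² = 585·5/143·32/6435 = 160/1573
take √, sign +1: I = 0.08996855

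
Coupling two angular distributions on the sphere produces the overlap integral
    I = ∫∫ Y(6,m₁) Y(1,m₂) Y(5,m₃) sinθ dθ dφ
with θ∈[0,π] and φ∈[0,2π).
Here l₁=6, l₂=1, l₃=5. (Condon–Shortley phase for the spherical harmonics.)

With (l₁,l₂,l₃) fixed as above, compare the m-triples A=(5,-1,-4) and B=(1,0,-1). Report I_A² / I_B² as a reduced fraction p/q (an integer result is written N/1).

11/7

Same 6,1,5: normalisation and zero-m 3j drop out of the ratio.
A: Δ: 2! 10! 0! / 13! → 1/858; sum: t=0:+1/725760 = 1/725760; 3j²(6 1 5; 5 -1 -4) = Δ·Π!·Σ² = 5/78  (sign -1)
B: Δ: 2! 10! 0! / 13! → 1/858; sum: t=1:−1/17280 = -1/17280; 3j²(6 1 5; 1 0 -1) = Δ·Π!·Σ² = 35/858  (sign -1)
I_A²/I_B² = (5/78)/(35/858) = 11/7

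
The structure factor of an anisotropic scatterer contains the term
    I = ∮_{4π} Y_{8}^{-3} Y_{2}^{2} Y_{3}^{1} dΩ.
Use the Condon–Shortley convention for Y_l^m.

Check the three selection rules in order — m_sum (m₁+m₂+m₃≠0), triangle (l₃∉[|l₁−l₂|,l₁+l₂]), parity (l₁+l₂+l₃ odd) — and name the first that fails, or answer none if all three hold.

triangle

Σmᵢ = 0  ✓
l₃∈[|l₁−l₂|,l₁+l₂]=[6,10], have l₃=3  ✗
Σlᵢ = 13 ⇒ odd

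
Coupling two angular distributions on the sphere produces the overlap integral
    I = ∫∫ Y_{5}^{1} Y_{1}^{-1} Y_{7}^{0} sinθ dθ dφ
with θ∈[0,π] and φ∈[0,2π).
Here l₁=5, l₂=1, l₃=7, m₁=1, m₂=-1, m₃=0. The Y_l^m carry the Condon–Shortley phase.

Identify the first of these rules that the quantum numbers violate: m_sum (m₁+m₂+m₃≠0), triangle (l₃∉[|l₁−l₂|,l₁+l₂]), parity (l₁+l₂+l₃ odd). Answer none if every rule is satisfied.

Σmᵢ = 0  ✓
l₃∈[|l₁−l₂|,l₁+l₂]=[4,6], have l₃=7  ✗
Σlᵢ = 13 ⇒ odd

triangle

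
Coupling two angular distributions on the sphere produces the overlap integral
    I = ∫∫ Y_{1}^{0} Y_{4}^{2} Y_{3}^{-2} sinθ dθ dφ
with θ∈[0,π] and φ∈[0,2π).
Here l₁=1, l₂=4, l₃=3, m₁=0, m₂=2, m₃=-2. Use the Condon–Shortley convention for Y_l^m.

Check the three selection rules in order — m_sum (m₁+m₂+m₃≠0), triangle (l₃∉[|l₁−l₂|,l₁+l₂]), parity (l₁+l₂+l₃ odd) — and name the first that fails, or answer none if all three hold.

azimuthal sum: 0 + 2 − 2 = 0  ✓
3 ≤ 3 ≤ 5 (triangle on l)  ✓
L = 1 + 4 + 3 = 8 (even)  ✓

none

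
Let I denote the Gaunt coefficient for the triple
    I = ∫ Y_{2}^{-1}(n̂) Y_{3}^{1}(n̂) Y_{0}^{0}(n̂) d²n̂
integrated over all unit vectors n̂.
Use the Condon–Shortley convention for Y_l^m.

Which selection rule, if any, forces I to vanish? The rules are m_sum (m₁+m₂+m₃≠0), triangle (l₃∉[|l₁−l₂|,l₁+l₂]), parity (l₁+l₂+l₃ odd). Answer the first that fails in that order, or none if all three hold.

triangle

Σmᵢ = 0  ✓
l₃∈[|l₁−l₂|,l₁+l₂]=[1,5], have l₃=0  ✗
Σlᵢ = 5 ⇒ odd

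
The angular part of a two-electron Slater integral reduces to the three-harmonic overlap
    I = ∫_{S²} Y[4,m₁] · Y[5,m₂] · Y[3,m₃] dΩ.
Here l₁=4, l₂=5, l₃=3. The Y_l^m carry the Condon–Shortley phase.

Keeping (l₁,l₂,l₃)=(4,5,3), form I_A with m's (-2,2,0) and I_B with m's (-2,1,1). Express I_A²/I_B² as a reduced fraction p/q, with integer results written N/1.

Shared (l₁,l₂,l₃)=(4,5,3): N and (l;000)² cancel in I_A²/I_B².
A: Δ = 6!·2!·4!/13! = 1/180180; Racah Σ t=4..6: t=4:+1/576 t=5:−1/480 t=6:+1/8640 = -1/4320; ⇒ 3j(4 5 3; -2 2 0)² = 1/2145, sgn +1
B: Δ = 6!·2!·4!/13! = 1/180180; Racah Σ t=4..6: t=4:+1/384 t=5:−1/720 t=6:+1/34560 = 43/34560; ⇒ 3j(4 5 3; -2 1 1)² = 1849/180180, sgn +1
I_A²/I_B² = (1/2145)/(1849/180180) = 84/1849

84/1849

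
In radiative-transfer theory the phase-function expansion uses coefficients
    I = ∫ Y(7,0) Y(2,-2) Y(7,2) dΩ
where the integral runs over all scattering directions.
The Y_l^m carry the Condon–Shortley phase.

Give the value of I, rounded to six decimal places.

-0.192231

Checks pass: Σm=0; 16 even; l₃=7∈[5,9].
(2·7+1)(2·2+1)(2·7+1) = 1125
Δ: 2! 12! 2! / 17! → 1/185640
sum: t=0:+1/2419200 t=1:−1/518400 t=2:+1/2419200 = -1/907200
3j²(7 2 7; 0 0 0) = Δ·Π!·Σ² = 56/3315  (sign +1)
sum: t=0:+1/2419200 = 1/2419200
3j²(7 2 7; 0 -2 2) = Δ·Π!·Σ² = 27/1105  (sign -1)
combine: 4πI² = 1125·56/3315·27/1105 = 22680/48841
take √, sign -1: I = -0.19223140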